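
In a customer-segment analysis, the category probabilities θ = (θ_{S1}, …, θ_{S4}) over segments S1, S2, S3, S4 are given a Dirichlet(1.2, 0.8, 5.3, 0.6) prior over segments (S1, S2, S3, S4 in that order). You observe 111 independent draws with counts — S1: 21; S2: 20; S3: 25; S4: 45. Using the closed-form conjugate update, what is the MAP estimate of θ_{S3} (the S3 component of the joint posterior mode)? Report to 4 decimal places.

The Dirichlet prior is conjugate to the Multinomial likelihood: each posterior αⱼ = prior αⱼ + observed count nⱼ.
Posterior concentration: (22.2, 20.8, 30.3, 45.6), total = 118.9.
Joint mode component: (α_{S3}−1)/(Σα−K) = 29.3/114.9 = 0.2550.

0.2550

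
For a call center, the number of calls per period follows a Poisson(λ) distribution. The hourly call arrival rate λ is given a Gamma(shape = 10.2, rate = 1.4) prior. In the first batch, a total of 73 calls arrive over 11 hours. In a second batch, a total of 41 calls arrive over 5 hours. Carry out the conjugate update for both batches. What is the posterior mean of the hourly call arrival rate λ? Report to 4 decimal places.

7.1379

With a Gamma(shape α, rate β) prior, the Poisson likelihood is conjugate: the posterior is Gamma(α + ΣXᵢ, β + n).
After batch 1: Gamma(α+S, β+n) = Gamma(10.2+73, 1.4+11) = Gamma(83.2, 12.4).
After batch 2: Gamma(α+S, β+n) = Gamma(83.2+41, 12.4+5) = Gamma(124.2, 17.4).
Posterior mean = α/β = 124.2/17.4 = 7.1379.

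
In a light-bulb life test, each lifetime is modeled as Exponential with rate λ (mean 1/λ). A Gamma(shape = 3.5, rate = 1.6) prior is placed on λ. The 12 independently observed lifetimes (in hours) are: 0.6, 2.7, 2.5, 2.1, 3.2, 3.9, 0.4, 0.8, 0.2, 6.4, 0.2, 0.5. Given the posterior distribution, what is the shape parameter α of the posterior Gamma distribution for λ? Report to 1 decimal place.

15.5

With a Gamma(shape α, rate β) prior on the exponential rate λ, the posterior after n observations with total T = Σxᵢ is Gamma(α+n, β+T).
Sum of observations T = 23.5 hours; n = 12.
Posterior: Gamma(3.5+12, 1.6+23.5) = Gamma(15.5, 25.1).
Posterior α = 15.5.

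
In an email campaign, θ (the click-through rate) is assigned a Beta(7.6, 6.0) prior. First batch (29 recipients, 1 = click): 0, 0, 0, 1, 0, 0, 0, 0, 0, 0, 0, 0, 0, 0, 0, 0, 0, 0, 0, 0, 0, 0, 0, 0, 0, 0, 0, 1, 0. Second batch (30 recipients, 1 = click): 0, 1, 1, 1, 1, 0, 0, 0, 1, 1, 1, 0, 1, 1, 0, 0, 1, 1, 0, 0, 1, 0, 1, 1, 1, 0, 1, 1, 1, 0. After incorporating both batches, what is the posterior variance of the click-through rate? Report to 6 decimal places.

0.003202

The Beta prior is conjugate to a Binomial/Bernoulli likelihood; the update adds successes to α and failures to β.
After batch 1: Beta(7.6+2, 6.0+27) = Beta(9.6, 33.0).
After batch 2: Beta(9.6+18, 33.0+12) = Beta(27.6, 45.0).
Var = αβ/((α+β)²(α+β+1)) = 27.6·45.0/(72.6²·73.6) = 0.003202.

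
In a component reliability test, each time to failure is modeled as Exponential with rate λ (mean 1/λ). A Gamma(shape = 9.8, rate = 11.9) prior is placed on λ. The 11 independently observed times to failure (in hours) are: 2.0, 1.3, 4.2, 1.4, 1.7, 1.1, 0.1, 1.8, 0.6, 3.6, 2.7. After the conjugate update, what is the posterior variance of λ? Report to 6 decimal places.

0.019814

With a Gamma(shape α, rate β) prior on the exponential rate λ, the posterior after n observations with total T = Σxᵢ is Gamma(α+n, β+T).
Sum of observations T = 20.5 hours; n = 11.
Posterior: Gamma(9.8+11, 11.9+20.5) = Gamma(20.8, 32.4).
Var = α/β² = 0.019814.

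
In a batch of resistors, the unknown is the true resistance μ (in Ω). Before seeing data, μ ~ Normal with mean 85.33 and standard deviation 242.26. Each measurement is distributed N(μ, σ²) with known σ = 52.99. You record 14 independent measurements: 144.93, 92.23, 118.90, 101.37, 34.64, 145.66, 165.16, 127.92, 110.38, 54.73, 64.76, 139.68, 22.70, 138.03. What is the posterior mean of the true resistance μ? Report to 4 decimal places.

For Normal data with known variance σ², a Normal(μ₀, σ₀²) prior on μ is conjugate. Posterior precision = 1/σ₀² + n/σ²; posterior mean is the precision-weighted average of μ₀ and x̄.
Σxᵢ = 144.93 + 92.23 + 118.90 + 101.37 + 34.64 + 145.66 + 165.16 + 127.92 + 110.38 + 54.73 + 64.76 + 139.68 + 22.70 + 138.03 = 1461.09, so n·x̄ = 1461.09.
σ₀² = 242.26² = 58689.9076, σ² = 52.99² = 2807.9401; σ² + n·σ₀² = 2807.9401 + 14·58689.9076 = 824466.6465.
Posterior mean = (μ₀/σ₀² + n·x̄/σ²)/(1/σ₀² + n/σ²) = (σ²·μ₀ + σ₀²·n·x̄)/(σ² + n·σ₀²) = (2807.9401·85.33 + 58689.9076·1461.09)/824466.6465 = 85990838.624017/824466.6465 = 104.2987.

104.2987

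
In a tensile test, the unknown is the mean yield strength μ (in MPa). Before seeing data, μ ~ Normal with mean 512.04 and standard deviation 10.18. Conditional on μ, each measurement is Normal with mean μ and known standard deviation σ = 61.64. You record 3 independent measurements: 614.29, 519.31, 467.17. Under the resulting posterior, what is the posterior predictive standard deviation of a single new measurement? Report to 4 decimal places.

For Normal data with known variance σ², a Normal(μ₀, σ₀²) prior on μ is conjugate. Posterior precision = 1/σ₀² + n/σ²; posterior mean is the precision-weighted average of μ₀ and x̄.
σ₀² = 10.18² = 103.6324, σ² = 61.64² = 3799.4896; σ² + n·σ₀² = 3799.4896 + 3·103.6324 = 4110.3868.
Posterior precision = 1/σ₀² + n/σ² = 1/103.6324 + 3/3799.4896 = (σ² + n·σ₀²)/(σ₀²σ²) = 4110.3868/(103.6324·3799.4896); posterior variance σₙ² = σ₀²σ²/(σ² + n·σ₀²) = 103.6324·3799.4896/4110.3868 = 95.793959.
Predictive variance for one new observation = σₙ² + σ² = 103.6324·3799.4896/4110.3868 + 3799.4896 = σ²·(σ₀² + 4110.3868)/4110.3868 = 3799.4896·4214.0192/4110.3868 = 3895.283559; SD = √(3799.4896·4214.0192/4110.3868) = 62.4122.

62.4122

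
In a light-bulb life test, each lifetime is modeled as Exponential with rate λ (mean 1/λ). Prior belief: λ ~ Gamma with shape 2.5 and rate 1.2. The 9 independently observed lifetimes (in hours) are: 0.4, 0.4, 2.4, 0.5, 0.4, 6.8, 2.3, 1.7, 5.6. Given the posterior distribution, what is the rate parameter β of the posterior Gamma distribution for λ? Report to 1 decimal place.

21.7

With a Gamma(shape α, rate β) prior on the exponential rate λ, the posterior after n observations with total T = Σxᵢ is Gamma(α+n, β+T).
Sum of observations T = 20.5 hours; n = 9.
Posterior: Gamma(2.5+9, 1.2+20.5) = Gamma(11.5, 21.7).
Posterior β = 21.7.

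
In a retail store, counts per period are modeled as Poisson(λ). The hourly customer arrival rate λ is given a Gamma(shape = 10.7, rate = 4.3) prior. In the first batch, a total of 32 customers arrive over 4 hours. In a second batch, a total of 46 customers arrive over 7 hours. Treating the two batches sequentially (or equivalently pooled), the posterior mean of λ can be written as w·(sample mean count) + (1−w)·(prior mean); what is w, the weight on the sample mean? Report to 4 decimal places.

With a Gamma(shape α, rate β) prior, the Poisson likelihood is conjugate: the posterior is Gamma(α + ΣXᵢ, β + n).
Total number of hours: n = 4 + 7 = 11.
Posterior mean = (α₀+S)/(β₀+n) = [n/(β₀+n)]·(S/n) + [β₀/(β₀+n)]·(α₀/β₀), so only n and β₀ enter the weight.
Weight on data w = n/(β₀+n) = 11/(4.3+11) = 11/15.3 = 0.7190.

0.7190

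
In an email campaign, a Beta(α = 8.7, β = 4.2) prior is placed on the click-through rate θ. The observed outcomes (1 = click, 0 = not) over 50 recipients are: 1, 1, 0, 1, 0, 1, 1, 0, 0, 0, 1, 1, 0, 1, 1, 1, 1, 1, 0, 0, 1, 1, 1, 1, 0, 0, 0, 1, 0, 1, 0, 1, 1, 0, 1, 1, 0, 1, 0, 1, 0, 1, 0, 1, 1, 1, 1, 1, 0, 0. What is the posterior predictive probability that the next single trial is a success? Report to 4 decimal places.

0.6153

The Beta prior is conjugate to a Binomial/Bernoulli likelihood; the update adds successes to α and failures to β.
Posterior: Beta(α+k, β+n−k) = Beta(8.7+30, 4.2+20) = Beta(38.7, 24.2).
For a single future Bernoulli trial, P(success | data) = α/(α+β) = 0.6153.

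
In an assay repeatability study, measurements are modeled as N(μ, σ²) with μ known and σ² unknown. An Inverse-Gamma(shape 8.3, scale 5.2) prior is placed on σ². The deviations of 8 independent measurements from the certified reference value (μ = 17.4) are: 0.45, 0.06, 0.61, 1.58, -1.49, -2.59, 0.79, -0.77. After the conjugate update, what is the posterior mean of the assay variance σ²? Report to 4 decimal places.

With known mean μ and an Inverse-Gamma(α, β) prior on σ², the Normal likelihood is conjugate: posterior is Inv-Gamma(α + n/2, β + Σ(xᵢ−μ)²/2).
Σ(xᵢ−μ)² = (0.45)² + (0.06)² + (0.61)² + (1.58)² + (-1.49)² + (-2.59)² + (0.79)² + (-0.77)² = 13.2198.
Posterior: Inv-Gamma(8.3 + 8/2, 5.2 + 13.2198/2) = Inv-Gamma(12.30, 11.80990).
E[σ²|data] = β/(α−1) = 11.80990/11.30 = 1.0451.

1.0451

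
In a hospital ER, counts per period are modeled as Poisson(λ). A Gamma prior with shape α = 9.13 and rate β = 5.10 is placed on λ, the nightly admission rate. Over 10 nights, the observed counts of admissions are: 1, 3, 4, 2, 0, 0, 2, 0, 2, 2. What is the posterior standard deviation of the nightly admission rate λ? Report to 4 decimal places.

0.3320

With a Gamma(shape α, rate β) prior, the Poisson likelihood is conjugate: the posterior is Gamma(α + ΣXᵢ, β + n).
Sum of counts S = 16 over n = 10 nights.
Posterior: Gamma(α+S, β+n) = Gamma(9.13+16, 5.10+10) = Gamma(25.13, 15.10).
SD = √α/β = √25.13/15.10 = 0.3320.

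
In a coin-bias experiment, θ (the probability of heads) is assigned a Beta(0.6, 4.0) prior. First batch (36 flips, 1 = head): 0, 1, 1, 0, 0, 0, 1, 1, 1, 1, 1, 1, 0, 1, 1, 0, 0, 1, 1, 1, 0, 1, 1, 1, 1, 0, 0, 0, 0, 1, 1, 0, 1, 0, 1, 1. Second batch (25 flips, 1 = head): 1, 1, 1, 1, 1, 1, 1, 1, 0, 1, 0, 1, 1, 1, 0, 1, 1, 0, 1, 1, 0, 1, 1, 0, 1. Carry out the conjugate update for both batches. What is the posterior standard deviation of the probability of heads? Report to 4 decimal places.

0.0590

The Beta prior is conjugate to a Binomial/Bernoulli likelihood; the update adds successes to α and failures to β.
After batch 1: Beta(0.6+22, 4.0+14) = Beta(22.6, 18.0).
After batch 2: Beta(22.6+19, 18.0+6) = Beta(41.6, 24.0).
Var = αβ/((α+β)²(α+β+1)) = 41.6·24.0/(65.6²·66.6) = 0.00348355; SD = √0.00348355 = 0.0590.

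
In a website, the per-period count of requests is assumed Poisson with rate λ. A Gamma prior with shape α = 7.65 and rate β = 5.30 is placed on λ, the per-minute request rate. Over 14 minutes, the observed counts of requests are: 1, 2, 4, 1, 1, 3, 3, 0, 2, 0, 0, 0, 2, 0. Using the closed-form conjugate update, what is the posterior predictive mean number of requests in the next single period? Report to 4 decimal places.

With a Gamma(shape α, rate β) prior, the Poisson likelihood is conjugate: the posterior is Gamma(α + ΣXᵢ, β + n).
Sum of counts S = 19 over n = 14 minutes.
Posterior: Gamma(α+S, β+n) = Gamma(7.65+19, 5.30+14) = Gamma(26.65, 19.30).
The predictive distribution for one future period is NegBinom with mean α/β = 1.3808.

1.3808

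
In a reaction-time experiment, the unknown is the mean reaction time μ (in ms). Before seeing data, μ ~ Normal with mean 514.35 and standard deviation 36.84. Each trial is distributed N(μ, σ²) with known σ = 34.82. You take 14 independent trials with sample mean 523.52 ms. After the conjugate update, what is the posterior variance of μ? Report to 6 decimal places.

For Normal data with known variance σ², a Normal(μ₀, σ₀²) prior on μ is conjugate. Posterior precision = 1/σ₀² + n/σ²; posterior mean is the precision-weighted average of μ₀ and x̄.
σ₀² = 36.84² = 1357.1856, σ² = 34.82² = 1212.4324; σ² + n·σ₀² = 1212.4324 + 14·1357.1856 = 20213.0308.
Posterior precision = 1/σ₀² + n/σ² = 1/1357.1856 + 14/1212.4324 = (σ² + n·σ₀²)/(σ₀²σ²) = 20213.0308/(1357.1856·1212.4324); posterior variance σₙ² = σ₀²σ²/(σ² + n·σ₀²) = 1357.1856·1212.4324/20213.0308 = 81.407673.

81.407673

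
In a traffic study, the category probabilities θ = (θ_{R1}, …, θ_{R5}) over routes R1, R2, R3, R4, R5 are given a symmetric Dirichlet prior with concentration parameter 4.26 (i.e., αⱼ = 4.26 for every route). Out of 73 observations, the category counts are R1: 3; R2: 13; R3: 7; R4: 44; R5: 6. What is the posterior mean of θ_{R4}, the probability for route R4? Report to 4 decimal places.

The Dirichlet prior is conjugate to the Multinomial likelihood: each posterior αⱼ = prior αⱼ + observed count nⱼ.
Posterior concentration: (7.26, 17.26, 11.26, 48.26, 10.26), total = 94.30.
E[θ_{R4}|data] = α_{R4}/Σα = 48.26/94.30 = 0.5118.

0.5118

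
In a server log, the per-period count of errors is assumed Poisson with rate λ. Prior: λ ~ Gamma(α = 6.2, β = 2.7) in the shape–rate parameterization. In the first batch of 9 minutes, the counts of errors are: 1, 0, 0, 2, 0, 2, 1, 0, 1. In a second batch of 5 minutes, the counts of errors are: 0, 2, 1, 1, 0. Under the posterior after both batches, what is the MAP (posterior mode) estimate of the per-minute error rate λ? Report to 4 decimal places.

With a Gamma(shape α, rate β) prior, the Poisson likelihood is conjugate: the posterior is Gamma(α + ΣXᵢ, β + n).
Batch 1: sum of counts S = 7 over n = 9 minutes.
After batch 1: Gamma(α+S, β+n) = Gamma(6.2+7, 2.7+9) = Gamma(13.2, 11.7).
Batch 2: sum of counts S = 4 over n = 5 minutes.
After batch 2: Gamma(α+S, β+n) = Gamma(13.2+4, 11.7+5) = Gamma(17.2, 16.7).
Mode of Gamma(α,β) for α≥1 is (α−1)/β = 16.2/16.7 = 0.9701.

0.9701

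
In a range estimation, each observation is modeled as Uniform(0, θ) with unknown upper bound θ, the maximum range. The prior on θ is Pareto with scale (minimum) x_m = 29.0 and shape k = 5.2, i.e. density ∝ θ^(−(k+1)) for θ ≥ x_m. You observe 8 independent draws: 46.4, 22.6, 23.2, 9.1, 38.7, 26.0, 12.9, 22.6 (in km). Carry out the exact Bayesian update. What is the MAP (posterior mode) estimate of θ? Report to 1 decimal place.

46.4

A Pareto(scale x_m, shape k) prior on the upper bound θ of Uniform(0, θ) is conjugate: posterior is Pareto(max(x_m, max xᵢ), k + n).
Sample maximum = 46.4; prior scale x_m = 29.0 → posterior scale = max = 46.4.
Posterior shape = 5.2 + 8 = 13.2.
The Pareto density is decreasing on [x_m, ∞), so the mode is x_m = 46.4.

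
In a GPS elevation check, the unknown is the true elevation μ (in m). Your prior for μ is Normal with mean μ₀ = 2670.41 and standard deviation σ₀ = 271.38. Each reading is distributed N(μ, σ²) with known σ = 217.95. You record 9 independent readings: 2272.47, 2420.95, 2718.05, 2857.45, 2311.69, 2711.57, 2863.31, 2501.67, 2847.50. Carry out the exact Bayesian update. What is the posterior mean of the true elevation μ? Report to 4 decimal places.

For Normal data with known variance σ², a Normal(μ₀, σ₀²) prior on μ is conjugate. Posterior precision = 1/σ₀² + n/σ²; posterior mean is the precision-weighted average of μ₀ and x̄.
Σxᵢ = 2272.47 + 2420.95 + 2718.05 + 2857.45 + 2311.69 + 2711.57 + 2863.31 + 2501.67 + 2847.50 = 23504.66, so n·x̄ = 23504.66.
σ₀² = 271.38² = 73647.1044, σ² = 217.95² = 47502.2025; σ² + n·σ₀² = 47502.2025 + 9·73647.1044 = 710326.1421.
Posterior mean = (μ₀/σ₀² + n·x̄/σ²)/(1/σ₀² + n/σ²) = (σ²·μ₀ + σ₀²·n·x̄)/(σ² + n·σ₀²) = (47502.2025·2670.41 + 73647.1044·23504.66)/710326.1421 = 1857900505.484529/710326.1421 = 2615.5598.

2615.5598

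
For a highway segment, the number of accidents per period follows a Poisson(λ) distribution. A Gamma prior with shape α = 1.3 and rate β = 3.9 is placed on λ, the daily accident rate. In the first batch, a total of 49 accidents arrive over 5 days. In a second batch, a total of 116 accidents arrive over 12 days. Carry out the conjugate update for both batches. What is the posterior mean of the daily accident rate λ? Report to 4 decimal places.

With a Gamma(shape α, rate β) prior, the Poisson likelihood is conjugate: the posterior is Gamma(α + ΣXᵢ, β + n).
After batch 1: Gamma(α+S, β+n) = Gamma(1.3+49, 3.9+5) = Gamma(50.3, 8.9).
After batch 2: Gamma(α+S, β+n) = Gamma(50.3+116, 8.9+12) = Gamma(166.3, 20.9).
Posterior mean = α/β = 166.3/20.9 = 7.9569.

7.9569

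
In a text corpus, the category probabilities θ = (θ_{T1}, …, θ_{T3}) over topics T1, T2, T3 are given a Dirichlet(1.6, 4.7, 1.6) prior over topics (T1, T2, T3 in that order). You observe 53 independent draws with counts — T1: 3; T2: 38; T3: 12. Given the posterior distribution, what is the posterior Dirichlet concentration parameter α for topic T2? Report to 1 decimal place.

The Dirichlet prior is conjugate to the Multinomial likelihood: each posterior αⱼ = prior αⱼ + observed count nⱼ.
Posterior concentration: (4.6, 42.7, 13.6), total = 60.9.
α_{T2} = 4.7 + 38 = 42.7.

42.7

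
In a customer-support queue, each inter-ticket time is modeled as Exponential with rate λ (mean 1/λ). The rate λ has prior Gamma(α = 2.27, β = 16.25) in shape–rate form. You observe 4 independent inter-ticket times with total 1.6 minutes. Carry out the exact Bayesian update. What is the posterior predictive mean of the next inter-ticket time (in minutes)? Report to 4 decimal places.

With a Gamma(shape α, rate β) prior on the exponential rate λ, the posterior after n observations with total T = Σxᵢ is Gamma(α+n, β+T).
Posterior: Gamma(2.27+4, 16.25+1.6) = Gamma(6.27, 17.85).
The predictive distribution for the next observation is Lomax; its mean is β/(α−1) = 17.85/5.27 = 3.3871.

3.3871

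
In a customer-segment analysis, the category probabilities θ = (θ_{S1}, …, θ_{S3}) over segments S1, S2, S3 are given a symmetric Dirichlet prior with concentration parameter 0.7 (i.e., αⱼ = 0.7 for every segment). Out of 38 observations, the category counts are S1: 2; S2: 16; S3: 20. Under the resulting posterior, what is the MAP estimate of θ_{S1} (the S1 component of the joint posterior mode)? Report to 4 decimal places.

0.0458

The Dirichlet prior is conjugate to the Multinomial likelihood: each posterior αⱼ = prior αⱼ + observed count nⱼ.
Posterior concentration: (2.7, 16.7, 20.7), total = 40.1.
Joint mode component: (α_{S1}−1)/(Σα−K) = 1.7/37.1 = 0.0458.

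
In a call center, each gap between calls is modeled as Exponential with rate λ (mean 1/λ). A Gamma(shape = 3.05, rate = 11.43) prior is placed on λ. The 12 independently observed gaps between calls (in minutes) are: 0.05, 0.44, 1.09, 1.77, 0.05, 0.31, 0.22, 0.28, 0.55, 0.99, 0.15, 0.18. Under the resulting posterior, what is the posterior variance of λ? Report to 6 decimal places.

0.049087

With a Gamma(shape α, rate β) prior on the exponential rate λ, the posterior after n observations with total T = Σxᵢ is Gamma(α+n, β+T).
Sum of observations T = 6.08 minutes; n = 12.
Posterior: Gamma(3.05+12, 11.43+6.08) = Gamma(15.05, 17.51).
Var = α/β² = 0.049087.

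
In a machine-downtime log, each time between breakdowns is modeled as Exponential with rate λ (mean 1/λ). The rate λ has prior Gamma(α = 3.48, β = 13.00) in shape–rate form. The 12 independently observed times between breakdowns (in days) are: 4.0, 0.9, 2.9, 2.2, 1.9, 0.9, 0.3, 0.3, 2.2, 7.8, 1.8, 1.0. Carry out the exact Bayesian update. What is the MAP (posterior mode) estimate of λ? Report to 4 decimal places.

With a Gamma(shape α, rate β) prior on the exponential rate λ, the posterior after n observations with total T = Σxᵢ is Gamma(α+n, β+T).
Sum of observations T = 26.2 days; n = 12.
Posterior: Gamma(3.48+12, 13.00+26.2) = Gamma(15.48, 39.20).
Mode = (α−1)/β = 0.3694.

0.3694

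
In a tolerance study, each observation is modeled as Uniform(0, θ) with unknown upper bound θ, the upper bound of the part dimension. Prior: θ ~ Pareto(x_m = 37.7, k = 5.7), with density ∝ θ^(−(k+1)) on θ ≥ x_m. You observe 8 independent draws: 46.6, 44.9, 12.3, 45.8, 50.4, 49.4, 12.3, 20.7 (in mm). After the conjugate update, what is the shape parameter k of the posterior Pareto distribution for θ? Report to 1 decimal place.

13.7

A Pareto(scale x_m, shape k) prior on the upper bound θ of Uniform(0, θ) is conjugate: posterior is Pareto(max(x_m, max xᵢ), k + n).
Sample maximum = 50.4; prior scale x_m = 37.7 → posterior scale = max = 50.4.
Posterior shape = 5.7 + 8 = 13.7.
Posterior shape k = 13.7.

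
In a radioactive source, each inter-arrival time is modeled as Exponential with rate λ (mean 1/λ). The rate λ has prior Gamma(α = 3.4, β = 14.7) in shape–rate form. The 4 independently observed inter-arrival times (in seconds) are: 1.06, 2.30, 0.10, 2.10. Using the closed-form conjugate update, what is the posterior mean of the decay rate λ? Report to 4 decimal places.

0.3653

With a Gamma(shape α, rate β) prior on the exponential rate λ, the posterior after n observations with total T = Σxᵢ is Gamma(α+n, β+T).
Sum of observations T = 5.56 seconds; n = 4.
Posterior: Gamma(3.4+4, 14.7+5.56) = Gamma(7.4, 20.26).
Posterior mean of λ = α/β = 7.4/20.26 = 0.3653.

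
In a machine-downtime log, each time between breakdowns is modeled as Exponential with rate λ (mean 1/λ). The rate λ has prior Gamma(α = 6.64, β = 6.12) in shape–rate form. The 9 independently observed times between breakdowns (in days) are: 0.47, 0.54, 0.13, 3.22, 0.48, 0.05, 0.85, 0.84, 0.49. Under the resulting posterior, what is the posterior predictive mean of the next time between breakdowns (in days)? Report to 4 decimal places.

0.9010

With a Gamma(shape α, rate β) prior on the exponential rate λ, the posterior after n observations with total T = Σxᵢ is Gamma(α+n, β+T).
Sum of observations T = 7.07 days; n = 9.
Posterior: Gamma(6.64+9, 6.12+7.07) = Gamma(15.64, 13.19).
The predictive distribution for the next observation is Lomax; its mean is β/(α−1) = 13.19/14.64 = 0.9010.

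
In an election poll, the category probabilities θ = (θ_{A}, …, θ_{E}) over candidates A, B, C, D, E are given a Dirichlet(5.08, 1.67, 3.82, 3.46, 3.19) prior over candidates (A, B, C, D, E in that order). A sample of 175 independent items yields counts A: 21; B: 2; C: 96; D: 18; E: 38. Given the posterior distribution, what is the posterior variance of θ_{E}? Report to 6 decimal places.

The Dirichlet prior is conjugate to the Multinomial likelihood: each posterior αⱼ = prior αⱼ + observed count nⱼ.
Posterior concentration: (26.08, 3.67, 99.82, 21.46, 41.19), total = 192.22.
Var[θ_j] = α_j(Σα−α_j)/((Σα)²(Σα+1)) = 41.19·151.03/(192.22²·193.22) = 0.000871.

0.000871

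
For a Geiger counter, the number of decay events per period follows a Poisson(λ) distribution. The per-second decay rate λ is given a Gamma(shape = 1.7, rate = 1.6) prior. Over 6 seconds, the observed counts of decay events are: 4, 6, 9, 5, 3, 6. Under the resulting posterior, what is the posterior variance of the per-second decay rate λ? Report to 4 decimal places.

With a Gamma(shape α, rate β) prior, the Poisson likelihood is conjugate: the posterior is Gamma(α + ΣXᵢ, β + n).
Sum of counts S = 33 over n = 6 seconds.
Posterior: Gamma(α+S, β+n) = Gamma(1.7+33, 1.6+6) = Gamma(34.7, 7.6).
Var = α/β² = 34.7/7.6² = 0.6008.

0.6008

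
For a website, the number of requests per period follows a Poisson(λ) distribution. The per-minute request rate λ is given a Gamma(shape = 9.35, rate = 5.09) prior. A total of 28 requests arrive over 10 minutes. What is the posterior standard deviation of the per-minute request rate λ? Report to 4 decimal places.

0.4050

With a Gamma(shape α, rate β) prior, the Poisson likelihood is conjugate: the posterior is Gamma(α + ΣXᵢ, β + n).
Posterior: Gamma(α+S, β+n) = Gamma(9.35+28, 5.09+10) = Gamma(37.35, 15.09).
SD = √α/β = √37.35/15.09 = 0.4050.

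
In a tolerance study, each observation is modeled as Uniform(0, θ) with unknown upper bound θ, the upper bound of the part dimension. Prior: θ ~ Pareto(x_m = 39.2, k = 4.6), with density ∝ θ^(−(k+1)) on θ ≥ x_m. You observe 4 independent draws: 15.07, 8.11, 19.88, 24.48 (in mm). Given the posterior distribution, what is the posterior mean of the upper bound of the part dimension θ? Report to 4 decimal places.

A Pareto(scale x_m, shape k) prior on the upper bound θ of Uniform(0, θ) is conjugate: posterior is Pareto(max(x_m, max xᵢ), k + n).
Sample maximum = 24.48; prior scale x_m = 39.2 → posterior scale = max = 39.20.
Posterior shape = 4.6 + 4 = 8.6.
E[θ|data] = k·x_m/(k−1) = 8.6·39.20/7.6 = 44.3579.

44.3579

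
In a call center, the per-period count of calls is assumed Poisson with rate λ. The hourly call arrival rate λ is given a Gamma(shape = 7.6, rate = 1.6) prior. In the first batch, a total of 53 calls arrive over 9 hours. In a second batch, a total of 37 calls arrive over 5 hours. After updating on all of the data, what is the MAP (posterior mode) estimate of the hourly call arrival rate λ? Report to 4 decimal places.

6.1923

With a Gamma(shape α, rate β) prior, the Poisson likelihood is conjugate: the posterior is Gamma(α + ΣXᵢ, β + n).
After batch 1: Gamma(α+S, β+n) = Gamma(7.6+53, 1.6+9) = Gamma(60.6, 10.6).
After batch 2: Gamma(α+S, β+n) = Gamma(60.6+37, 10.6+5) = Gamma(97.6, 15.6).
Mode of Gamma(α,β) for α≥1 is (α−1)/β = 96.6/15.6 = 6.1923.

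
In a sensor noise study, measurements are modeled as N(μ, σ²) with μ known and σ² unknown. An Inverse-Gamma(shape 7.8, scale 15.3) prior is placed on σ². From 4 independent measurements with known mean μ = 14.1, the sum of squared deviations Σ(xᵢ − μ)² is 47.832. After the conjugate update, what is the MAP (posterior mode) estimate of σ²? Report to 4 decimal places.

With known mean μ and an Inverse-Gamma(α, β) prior on σ², the Normal likelihood is conjugate: posterior is Inv-Gamma(α + n/2, β + Σ(xᵢ−μ)²/2).
Posterior: Inv-Gamma(7.8 + 4/2, 15.3 + 47.832/2) = Inv-Gamma(9.80, 39.2160).
Mode = β/(α+1) = 39.2160/10.80 = 3.6311.

3.6311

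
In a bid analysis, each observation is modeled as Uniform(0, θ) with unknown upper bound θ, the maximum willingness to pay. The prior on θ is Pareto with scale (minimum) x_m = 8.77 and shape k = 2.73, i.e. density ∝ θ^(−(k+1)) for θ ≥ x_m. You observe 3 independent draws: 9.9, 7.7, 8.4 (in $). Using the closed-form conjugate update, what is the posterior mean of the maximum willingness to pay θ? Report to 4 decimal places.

11.9930

A Pareto(scale x_m, shape k) prior on the upper bound θ of Uniform(0, θ) is conjugate: posterior is Pareto(max(x_m, max xᵢ), k + n).
Sample maximum = 9.9; prior scale x_m = 8.77 → posterior scale = max = 9.90.
Posterior shape = 2.73 + 3 = 5.73.
E[θ|data] = k·x_m/(k−1) = 5.73·9.90/4.73 = 11.9930.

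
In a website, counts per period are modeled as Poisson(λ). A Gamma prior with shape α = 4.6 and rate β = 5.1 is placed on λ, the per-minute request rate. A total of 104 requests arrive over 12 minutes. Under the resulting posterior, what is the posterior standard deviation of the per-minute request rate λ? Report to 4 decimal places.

With a Gamma(shape α, rate β) prior, the Poisson likelihood is conjugate: the posterior is Gamma(α + ΣXᵢ, β + n).
Posterior: Gamma(α+S, β+n) = Gamma(4.6+104, 5.1+12) = Gamma(108.6, 17.1).
SD = √α/β = √108.6/17.1 = 0.6094.

0.6094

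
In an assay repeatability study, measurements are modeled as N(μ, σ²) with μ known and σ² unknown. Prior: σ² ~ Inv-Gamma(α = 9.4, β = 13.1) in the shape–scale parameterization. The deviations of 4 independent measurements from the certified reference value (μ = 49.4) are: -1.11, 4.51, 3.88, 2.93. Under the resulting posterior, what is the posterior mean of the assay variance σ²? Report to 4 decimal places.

With known mean μ and an Inverse-Gamma(α, β) prior on σ², the Normal likelihood is conjugate: posterior is Inv-Gamma(α + n/2, β + Σ(xᵢ−μ)²/2).
Σ(xᵢ−μ)² = (-1.11)² + (4.51)² + (3.88)² + (2.93)² = 45.2115.
Posterior: Inv-Gamma(9.4 + 4/2, 13.1 + 45.2115/2) = Inv-Gamma(11.40, 35.70575).
E[σ²|data] = β/(α−1) = 35.70575/10.40 = 3.4332.

3.4332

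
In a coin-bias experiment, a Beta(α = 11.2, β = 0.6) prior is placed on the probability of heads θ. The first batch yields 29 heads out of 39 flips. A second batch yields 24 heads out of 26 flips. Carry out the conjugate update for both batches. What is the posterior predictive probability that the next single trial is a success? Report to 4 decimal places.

0.8359

The Beta prior is conjugate to a Binomial/Bernoulli likelihood; the update adds successes to α and failures to β.
After batch 1: Beta(11.2+29, 0.6+10) = Beta(40.2, 10.6).
After batch 2: Beta(40.2+24, 10.6+2) = Beta(64.2, 12.6).
For a single future Bernoulli trial, P(success | data) = α/(α+β) = 0.8359.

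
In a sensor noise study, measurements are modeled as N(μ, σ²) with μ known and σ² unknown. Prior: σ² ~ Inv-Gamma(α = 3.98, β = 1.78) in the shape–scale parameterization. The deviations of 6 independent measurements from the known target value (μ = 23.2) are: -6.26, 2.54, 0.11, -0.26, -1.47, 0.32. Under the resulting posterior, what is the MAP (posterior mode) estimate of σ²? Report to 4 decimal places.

3.2295

With known mean μ and an Inverse-Gamma(α, β) prior on σ², the Normal likelihood is conjugate: posterior is Inv-Gamma(α + n/2, β + Σ(xᵢ−μ)²/2).
Σ(xᵢ−μ)² = (-6.26)² + (2.54)² + (0.11)² + (-0.26)² + (-1.47)² + (0.32)² = 47.9822.
Posterior: Inv-Gamma(3.98 + 6/2, 1.78 + 47.9822/2) = Inv-Gamma(6.98, 25.77110).
Mode = β/(α+1) = 25.77110/7.98 = 3.2295.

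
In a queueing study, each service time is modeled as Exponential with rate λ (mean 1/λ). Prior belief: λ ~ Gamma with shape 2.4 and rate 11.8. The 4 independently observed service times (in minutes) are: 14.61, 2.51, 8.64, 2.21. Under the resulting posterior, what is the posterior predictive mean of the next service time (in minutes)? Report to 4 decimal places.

With a Gamma(shape α, rate β) prior on the exponential rate λ, the posterior after n observations with total T = Σxᵢ is Gamma(α+n, β+T).
Sum of observations T = 27.97 minutes; n = 4.
Posterior: Gamma(2.4+4, 11.8+27.97) = Gamma(6.4, 39.77).
The predictive distribution for the next observation is Lomax; its mean is β/(α−1) = 39.77/5.4 = 7.3648.

7.3648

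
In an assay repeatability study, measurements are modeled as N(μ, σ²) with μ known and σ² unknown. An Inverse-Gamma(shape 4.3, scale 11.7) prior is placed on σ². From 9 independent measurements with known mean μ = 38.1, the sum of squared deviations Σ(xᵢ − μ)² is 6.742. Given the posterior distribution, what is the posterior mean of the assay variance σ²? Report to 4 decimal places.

With known mean μ and an Inverse-Gamma(α, β) prior on σ², the Normal likelihood is conjugate: posterior is Inv-Gamma(α + n/2, β + Σ(xᵢ−μ)²/2).
Posterior: Inv-Gamma(4.3 + 9/2, 11.7 + 6.742/2) = Inv-Gamma(8.80, 15.0710).
E[σ²|data] = β/(α−1) = 15.0710/7.80 = 1.9322.

1.9322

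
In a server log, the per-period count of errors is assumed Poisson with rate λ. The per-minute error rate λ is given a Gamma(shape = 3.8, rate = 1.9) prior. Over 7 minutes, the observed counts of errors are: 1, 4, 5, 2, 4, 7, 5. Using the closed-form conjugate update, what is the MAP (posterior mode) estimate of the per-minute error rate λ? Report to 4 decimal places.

3.4607

With a Gamma(shape α, rate β) prior, the Poisson likelihood is conjugate: the posterior is Gamma(α + ΣXᵢ, β + n).
Sum of counts S = 28 over n = 7 minutes.
Posterior: Gamma(α+S, β+n) = Gamma(3.8+28, 1.9+7) = Gamma(31.8, 8.9).
Mode of Gamma(α,β) for α≥1 is (α−1)/β = 30.8/8.9 = 3.4607.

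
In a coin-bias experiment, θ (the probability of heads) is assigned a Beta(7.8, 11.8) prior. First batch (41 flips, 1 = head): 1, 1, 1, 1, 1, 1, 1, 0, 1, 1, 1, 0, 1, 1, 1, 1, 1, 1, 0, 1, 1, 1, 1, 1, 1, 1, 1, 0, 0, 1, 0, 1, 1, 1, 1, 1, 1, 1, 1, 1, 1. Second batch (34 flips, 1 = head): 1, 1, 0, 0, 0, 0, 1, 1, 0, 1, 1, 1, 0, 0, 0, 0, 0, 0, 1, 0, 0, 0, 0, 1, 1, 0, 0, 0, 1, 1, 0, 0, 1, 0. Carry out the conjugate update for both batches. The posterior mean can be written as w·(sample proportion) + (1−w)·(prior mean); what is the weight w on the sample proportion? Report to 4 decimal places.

0.7928

The Beta prior is conjugate to a Binomial/Bernoulli likelihood; the update adds successes to α and failures to β.
Total number of flips: n = 41 + 34 = 75.
Posterior mean = (α₀+k)/(α₀+β₀+n) = [n/(α₀+β₀+n)]·(k/n) + [(α₀+β₀)/(α₀+β₀+n)]·α₀/(α₀+β₀), so only n and the prior enter the weight.
The weight on the data is w = n/(α₀+β₀+n) = 75/(7.8+11.8+75) = 75/94.6 = 0.7928.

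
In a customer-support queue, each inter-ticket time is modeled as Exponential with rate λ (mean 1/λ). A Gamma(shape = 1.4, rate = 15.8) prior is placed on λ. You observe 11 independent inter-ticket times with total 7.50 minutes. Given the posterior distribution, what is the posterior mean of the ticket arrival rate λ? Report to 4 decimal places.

With a Gamma(shape α, rate β) prior on the exponential rate λ, the posterior after n observations with total T = Σxᵢ is Gamma(α+n, β+T).
Posterior: Gamma(1.4+11, 15.8+7.50) = Gamma(12.4, 23.30).
Posterior mean of λ = α/β = 12.4/23.30 = 0.5322.

0.5322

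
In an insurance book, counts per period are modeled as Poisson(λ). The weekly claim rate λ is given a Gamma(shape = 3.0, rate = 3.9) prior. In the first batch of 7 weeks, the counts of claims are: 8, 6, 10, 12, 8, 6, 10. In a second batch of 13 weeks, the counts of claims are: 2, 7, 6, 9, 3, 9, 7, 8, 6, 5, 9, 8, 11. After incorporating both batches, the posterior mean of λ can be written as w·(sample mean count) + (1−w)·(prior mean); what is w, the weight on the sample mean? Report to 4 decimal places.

With a Gamma(shape α, rate β) prior, the Poisson likelihood is conjugate: the posterior is Gamma(α + ΣXᵢ, β + n).
Total number of weeks: n = 7 + 13 = 20.
Posterior mean = (α₀+S)/(β₀+n) = [n/(β₀+n)]·(S/n) + [β₀/(β₀+n)]·(α₀/β₀), so only n and β₀ enter the weight.
Weight on data w = n/(β₀+n) = 20/(3.9+20) = 20/23.9 = 0.8368.

0.8368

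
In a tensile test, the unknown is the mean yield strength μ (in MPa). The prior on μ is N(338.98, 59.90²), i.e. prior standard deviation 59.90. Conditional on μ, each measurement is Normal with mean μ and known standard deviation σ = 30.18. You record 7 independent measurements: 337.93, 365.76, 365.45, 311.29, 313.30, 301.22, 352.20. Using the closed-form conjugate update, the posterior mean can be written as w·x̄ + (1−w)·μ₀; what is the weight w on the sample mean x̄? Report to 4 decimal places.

For Normal data with known variance σ², a Normal(μ₀, σ₀²) prior on μ is conjugate. Posterior precision = 1/σ₀² + n/σ²; posterior mean is the precision-weighted average of μ₀ and x̄.
σ₀² = 59.90² = 3588.01, σ² = 30.18² = 910.8324. Prior precision 1/σ₀² = 1/3588.01; data precision n/σ² = 7/910.8324.
w = (n/σ²)/(1/σ₀² + n/σ²) = n·σ₀²/(σ² + n·σ₀²) = 7·3588.01/(910.8324 + 7·3588.01) = 25116.07/26026.9024 = 0.9650.

0.9650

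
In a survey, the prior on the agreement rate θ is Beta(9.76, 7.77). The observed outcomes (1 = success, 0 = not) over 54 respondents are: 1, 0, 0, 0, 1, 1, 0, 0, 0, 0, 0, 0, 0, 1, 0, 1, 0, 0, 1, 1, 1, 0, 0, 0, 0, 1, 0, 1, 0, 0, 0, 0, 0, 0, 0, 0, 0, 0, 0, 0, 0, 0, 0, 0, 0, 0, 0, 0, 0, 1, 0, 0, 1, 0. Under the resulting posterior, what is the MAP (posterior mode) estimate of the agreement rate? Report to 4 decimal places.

The Beta prior is conjugate to a Binomial/Bernoulli likelihood; the update adds successes to α and failures to β.
Posterior: Beta(α+k, β+n−k) = Beta(9.76+12, 7.77+42) = Beta(21.76, 49.77).
Mode of Beta(a,b) for a,b>1 is (a−1)/(a+b−2) = 20.76/69.53 = 0.2986.

0.2986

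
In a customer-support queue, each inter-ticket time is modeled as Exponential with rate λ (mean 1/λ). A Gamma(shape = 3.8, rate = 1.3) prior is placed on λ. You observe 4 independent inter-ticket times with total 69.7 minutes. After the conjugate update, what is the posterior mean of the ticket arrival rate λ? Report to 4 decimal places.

With a Gamma(shape α, rate β) prior on the exponential rate λ, the posterior after n observations with total T = Σxᵢ is Gamma(α+n, β+T).
Posterior: Gamma(3.8+4, 1.3+69.7) = Gamma(7.8, 71.0).
Posterior mean of λ = α/β = 7.8/71.0 = 0.1099.

0.1099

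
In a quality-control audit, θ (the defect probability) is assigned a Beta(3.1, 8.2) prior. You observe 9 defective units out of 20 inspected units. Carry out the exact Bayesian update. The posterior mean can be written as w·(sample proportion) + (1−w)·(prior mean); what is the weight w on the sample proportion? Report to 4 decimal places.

The Beta prior is conjugate to a Binomial/Bernoulli likelihood; the update adds successes to α and failures to β.
Posterior mean = (α₀+k)/(α₀+β₀+n) = [n/(α₀+β₀+n)]·(k/n) + [(α₀+β₀)/(α₀+β₀+n)]·α₀/(α₀+β₀), so only n and the prior enter the weight.
The weight on the data is w = n/(α₀+β₀+n) = 20/(3.1+8.2+20) = 20/31.3 = 0.6390.

0.6390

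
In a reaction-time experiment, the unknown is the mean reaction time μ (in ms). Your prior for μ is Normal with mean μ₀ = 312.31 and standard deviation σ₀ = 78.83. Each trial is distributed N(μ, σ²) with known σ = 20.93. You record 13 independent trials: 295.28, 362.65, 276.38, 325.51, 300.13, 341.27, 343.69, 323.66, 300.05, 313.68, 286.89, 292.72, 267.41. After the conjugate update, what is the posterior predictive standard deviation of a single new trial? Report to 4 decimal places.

For Normal data with known variance σ², a Normal(μ₀, σ₀²) prior on μ is conjugate. Posterior precision = 1/σ₀² + n/σ²; posterior mean is the precision-weighted average of μ₀ and x̄.
σ₀² = 78.83² = 6214.1689, σ² = 20.93² = 438.0649; σ² + n·σ₀² = 438.0649 + 13·6214.1689 = 81222.2606.
Posterior precision = 1/σ₀² + n/σ² = 1/6214.1689 + 13/438.0649 = (σ² + n·σ₀²)/(σ₀²σ²) = 81222.2606/(6214.1689·438.0649); posterior variance σₙ² = σ₀²σ²/(σ² + n·σ₀²) = 6214.1689·438.0649/81222.2606 = 33.515557.
Predictive variance for one new observation = σₙ² + σ² = 6214.1689·438.0649/81222.2606 + 438.0649 = σ²·(σ₀² + 81222.2606)/81222.2606 = 438.0649·87436.4295/81222.2606 = 471.580457; SD = √(438.0649·87436.4295/81222.2606) = 21.7159.

21.7159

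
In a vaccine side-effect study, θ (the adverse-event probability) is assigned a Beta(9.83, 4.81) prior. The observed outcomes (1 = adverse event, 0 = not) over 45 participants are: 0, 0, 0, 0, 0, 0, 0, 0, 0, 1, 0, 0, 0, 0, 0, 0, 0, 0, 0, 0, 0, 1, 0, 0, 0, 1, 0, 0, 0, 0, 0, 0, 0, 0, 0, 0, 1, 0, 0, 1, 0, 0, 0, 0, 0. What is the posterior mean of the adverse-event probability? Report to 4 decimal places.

The Beta prior is conjugate to a Binomial/Bernoulli likelihood; the update adds successes to α and failures to β.
Posterior: Beta(α+k, β+n−k) = Beta(9.83+5, 4.81+40) = Beta(14.83, 44.81).
Posterior mean = α/(α+β) = 14.83/59.64 = 0.2487.

0.2487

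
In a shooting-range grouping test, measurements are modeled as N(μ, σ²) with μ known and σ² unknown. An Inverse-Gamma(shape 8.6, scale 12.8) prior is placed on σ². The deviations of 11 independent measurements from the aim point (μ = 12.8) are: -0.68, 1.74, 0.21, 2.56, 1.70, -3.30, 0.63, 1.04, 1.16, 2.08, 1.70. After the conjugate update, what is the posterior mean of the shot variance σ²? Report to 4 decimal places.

2.2713

With known mean μ and an Inverse-Gamma(α, β) prior on σ², the Normal likelihood is conjugate: posterior is Inv-Gamma(α + n/2, β + Σ(xᵢ−μ)²/2).
Σ(xᵢ−μ)² = (-0.68)² + (1.74)² + (0.21)² + (2.56)² + (1.70)² + (-3.30)² + (0.63)² + (1.04)² + (1.16)² + (2.08)² + (1.70)² = 33.9082.
Posterior: Inv-Gamma(8.6 + 11/2, 12.8 + 33.9082/2) = Inv-Gamma(14.10, 29.75410).
E[σ²|data] = β/(α−1) = 29.75410/13.10 = 2.2713.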